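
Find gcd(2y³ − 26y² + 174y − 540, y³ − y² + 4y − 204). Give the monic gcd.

y − 6

Repeated division with remainder:
  2y³ − 26y² + 174y − 540 = (2)(y³ − y² + 4y − 204) + (−24y² + 166y − 132)
  y³ − y² + 4y − 204 = (−(1/24)y − 71/288)(−24y² + 166y − 132) + ((5677/144)y − 5677/24)
  −24y² + 166y − 132 = (−(3456/5677)y + 3168/5677)((5677/144)y − 5677/24) + (0)
Last nonzero remainder: (5677/144)y − 5677/24. Dividing through by 5677/144 gives the monic gcd y − 6.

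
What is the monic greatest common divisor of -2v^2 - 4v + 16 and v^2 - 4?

Apply the Euclidean algorithm:
  -2v^2 - 4v + 16 = (-2)(v^2 - 4) + (-4v + 8)
  v^2 - 4 = (-(1/4)v - 1/2)(-4v + 8) + (0)
Last nonzero remainder: -4v + 8. Dividing through by -4 gives the monic gcd v - 2.

v - 2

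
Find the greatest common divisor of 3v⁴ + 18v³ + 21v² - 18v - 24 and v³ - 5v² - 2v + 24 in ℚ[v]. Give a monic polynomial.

v + 2

By polynomial division,
  3v⁴ + 18v³ + 21v² - 18v - 24 = (3v + 33)(v³ - 5v² - 2v + 24) + (192v² - 24v - 816)
  v³ - 5v² - 2v + 24 = ((1/192)v - 13/512)(192v² - 24v - 816) + ((105/64)v + 105/32)
  192v² - 24v - 816 = ((4096/35)v - 8704/35)((105/64)v + 105/32) + (0)
Last nonzero remainder: (105/64)v + 105/32. Dividing through by 105/64 gives the monic gcd v + 2.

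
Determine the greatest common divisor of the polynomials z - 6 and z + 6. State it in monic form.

1

Euclidean algorithm in ℚ[z]:
  z - 6 = (z + 6) + (-12)
  z + 6 = (-(1/12)z - 1/2)(-12) + (0)
The last nonzero remainder is the constant -12, so the polynomials are coprime and gcd = 1.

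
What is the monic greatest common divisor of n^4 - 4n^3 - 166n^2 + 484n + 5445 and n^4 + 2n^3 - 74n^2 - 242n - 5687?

By polynomial division,
  n^4 - 4n^3 - 166n^2 + 484n + 5445 = (n^4 + 2n^3 - 74n^2 - 242n - 5687) + (-6n^3 - 92n^2 + 726n + 11132)
  n^4 + 2n^3 - 74n^2 - 242n - 5687 = (-(1/6)n + 20/9)(-6n^3 - 92n^2 + 726n + 11132) + ((2263/9)n^2 - 273823/9)
  -6n^3 - 92n^2 + 726n + 11132 = (-(54/2263)n - 828/2263)((2263/9)n^2 - 273823/9) + (0)
Last nonzero remainder: (2263/9)n^2 - 273823/9. Dividing through by 2263/9 gives the monic gcd n^2 - 121.

n^2 - 121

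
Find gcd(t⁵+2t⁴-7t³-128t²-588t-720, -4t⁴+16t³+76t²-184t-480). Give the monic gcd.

t²+5t+6

Apply the Euclidean algorithm:
  t⁵+2t⁴-7t³-128t²-588t-720 = (-(1/4)t-3/2)(-4t⁴+16t³+76t²-184t-480) + (36t³-60t²-984t-1440)
  -4t⁴+16t³+76t²-184t-480 = (-(1/9)t+7/27)(36t³-60t²-984t-1440) + (-(160/9)t²-(800/9)t-320/3)
  36t³-60t²-984t-1440 = (-(81/40)t+27/2)(-(160/9)t²-(800/9)t-320/3) + (0)
Last nonzero remainder: -(160/9)t²-(800/9)t-320/3. Dividing through by -160/9 gives the monic gcd t²+5t+6.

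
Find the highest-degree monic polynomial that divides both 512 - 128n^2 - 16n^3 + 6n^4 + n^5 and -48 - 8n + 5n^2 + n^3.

16 + 8n + n^2

Euclidean algorithm in ℚ[n]:
  n^5 + 6n^4 - 16n^3 - 128n^2 + 512 = (n^2 + n - 13)(n^3 + 5n^2 - 8n - 48) + (-7n^2 - 56n - 112)
  n^3 + 5n^2 - 8n - 48 = (-(1/7)n + 3/7)(-7n^2 - 56n - 112) + (0)
Last nonzero remainder: -7n^2 - 56n - 112. Dividing through by -7 gives the monic gcd n^2 + 8n + 16.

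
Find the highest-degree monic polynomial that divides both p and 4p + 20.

1

By polynomial division,
  p = (1/4)(4p + 20) + (-5)
  4p + 20 = (-(4/5)p - 4)(-5) + (0)
The last nonzero remainder is the constant -5, so the polynomials are coprime and gcd = 1.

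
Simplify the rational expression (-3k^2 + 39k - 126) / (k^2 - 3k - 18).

(-3k + 21)/(k + 3)

By polynomial division,
  -3k^2 + 39k - 126 = (-3)(k^2 - 3k - 18) + (30k - 180)
  k^2 - 3k - 18 = ((1/30)k + 1/10)(30k - 180) + (0)
Last nonzero remainder: 30k - 180. Dividing through by 30 gives the monic gcd k - 6.
Cancel k - 6 from numerator and denominator to get the reduced form.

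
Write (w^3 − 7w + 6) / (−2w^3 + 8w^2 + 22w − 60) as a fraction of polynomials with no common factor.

Apply the Euclidean algorithm:
  w^3 − 7w + 6 = (−1/2)(−2w^3 + 8w^2 + 22w − 60) + (4w^2 + 4w − 24)
  −2w^3 + 8w^2 + 22w − 60 = (−(1/2)w + 5/2)(4w^2 + 4w − 24) + (0)
Last nonzero remainder: 4w^2 + 4w − 24. Dividing through by 4 gives the monic gcd w^2 + w − 6.
Cancel w^2 + w − 6 from numerator and denominator to get the reduced form.

(−w + 1)/(2w − 10)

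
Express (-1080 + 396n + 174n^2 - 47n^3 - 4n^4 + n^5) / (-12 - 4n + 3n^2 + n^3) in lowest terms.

(180 - 36n - 5n^2 + n^3)/(2 + n)

Euclidean algorithm in ℚ[n]:
  n^5 - 4n^4 - 47n^3 + 174n^2 + 396n - 1080 = (n^2 - 7n - 22)(n^3 + 3n^2 - 4n - 12) + (224n^2 + 224n - 1344)
  n^3 + 3n^2 - 4n - 12 = ((1/224)n + 1/112)(224n^2 + 224n - 1344) + (0)
Last nonzero remainder: 224n^2 + 224n - 1344. Dividing through by 224 gives the monic gcd n^2 + n - 6.
Cancel n^2 + n - 6 from numerator and denominator to get the reduced form.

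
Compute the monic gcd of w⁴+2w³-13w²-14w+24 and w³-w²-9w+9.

w²-4w+3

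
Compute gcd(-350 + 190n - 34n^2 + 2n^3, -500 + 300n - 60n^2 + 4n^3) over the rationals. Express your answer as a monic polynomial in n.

25 - 10n + n^2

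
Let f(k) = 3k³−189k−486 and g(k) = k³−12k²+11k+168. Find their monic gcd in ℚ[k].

Apply the Euclidean algorithm:
  3k³−189k−486 = (3)(k³−12k²+11k+168) + (36k²−222k−990)
  k³−12k²+11k+168 = ((1/36)k−35/216)(36k²−222k−990) + ((91/36)k+91/12)
  36k²−222k−990 = ((1296/91)k−11880/91)((91/36)k+91/12) + (0)
Last nonzero remainder: (91/36)k+91/12. Dividing through by 91/36 gives the monic gcd k+3.

k+3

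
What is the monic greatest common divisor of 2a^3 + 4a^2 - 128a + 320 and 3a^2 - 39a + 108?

a - 4

Euclidean algorithm in ℚ[a]:
  2a^3 + 4a^2 - 128a + 320 = ((2/3)a + 10)(3a^2 - 39a + 108) + (190a - 760)
  3a^2 - 39a + 108 = ((3/190)a - 27/190)(190a - 760) + (0)
Last nonzero remainder: 190a - 760. Dividing through by 190 gives the monic gcd a - 4.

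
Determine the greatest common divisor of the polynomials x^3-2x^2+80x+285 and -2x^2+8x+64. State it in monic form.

1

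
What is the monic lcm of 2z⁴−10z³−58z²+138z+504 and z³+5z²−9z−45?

z⁶−3z⁵−54z⁴+86z³+825z²−531z−3780

Euclidean algorithm in ℚ[z]:
  2z⁴−10z³−58z²+138z+504 = (2z−20)(z³+5z²−9z−45) + (60z²+48z−396)
  z³+5z²−9z−45 = ((1/60)z+7/100)(60z²+48z−396) + (−(144/25)z−432/25)
  60z²+48z−396 = (−(125/12)z+275/12)(−(144/25)z−432/25) + (0)
Last nonzero remainder: −(144/25)z−432/25. Dividing through by −144/25 gives the monic gcd z+3.
Then lcm(f, g) = f·g / gcd(f, g); expanding and making the result monic gives the answer.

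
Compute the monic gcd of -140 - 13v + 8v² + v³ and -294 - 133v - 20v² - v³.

7 + v

By polynomial division,
  v³ + 8v² - 13v - 140 = (-1)(-v³ - 20v² - 133v - 294) + (-12v² - 146v - 434)
  -v³ - 20v² - 133v - 294 = ((1/12)v + 47/72)(-12v² - 146v - 434) + (-(55/36)v - 385/36)
  -12v² - 146v - 434 = ((432/55)v + 2232/55)(-(55/36)v - 385/36) + (0)
Last nonzero remainder: -(55/36)v - 385/36. Dividing through by -55/36 gives the monic gcd v + 7.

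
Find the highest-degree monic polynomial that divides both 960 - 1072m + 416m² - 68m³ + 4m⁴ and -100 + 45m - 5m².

20 - 9m + m²

Apply the Euclidean algorithm:
  4m⁴ - 68m³ + 416m² - 1072m + 960 = (-(4/5)m² + (32/5)m - 48/5)(-5m² + 45m - 100) + (0)
Last nonzero remainder: -5m² + 45m - 100. Dividing through by -5 gives the monic gcd m² - 9m + 20.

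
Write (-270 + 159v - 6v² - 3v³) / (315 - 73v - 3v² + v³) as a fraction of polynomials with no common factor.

(6 - 3v)/(-7 + v)

Repeated division with remainder:
  -3v³ - 6v² + 159v - 270 = (-3)(v³ - 3v² - 73v + 315) + (-15v² - 60v + 675)
  v³ - 3v² - 73v + 315 = (-(1/15)v + 7/15)(-15v² - 60v + 675) + (0)
Last nonzero remainder: -15v² - 60v + 675. Dividing through by -15 gives the monic gcd v² + 4v - 45.
Cancel v² + 4v - 45 from numerator and denominator to get the reduced form.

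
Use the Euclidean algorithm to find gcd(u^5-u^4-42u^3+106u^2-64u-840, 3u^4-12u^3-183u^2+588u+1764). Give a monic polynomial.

u^3+3u^2-40u-84

By polynomial division,
  u^5-u^4-42u^3+106u^2-64u-840 = ((1/3)u+1)(3u^4-12u^3-183u^2+588u+1764) + (31u^3+93u^2-1240u-2604)
  3u^4-12u^3-183u^2+588u+1764 = ((3/31)u-21/31)(31u^3+93u^2-1240u-2604) + (0)
Last nonzero remainder: 31u^3+93u^2-1240u-2604. Dividing through by 31 gives the monic gcd u^3+3u^2-40u-84.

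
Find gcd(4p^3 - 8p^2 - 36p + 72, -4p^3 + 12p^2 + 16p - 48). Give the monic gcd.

p^2 - 5p + 6

Euclidean algorithm in ℚ[p]:
  4p^3 - 8p^2 - 36p + 72 = (-1)(-4p^3 + 12p^2 + 16p - 48) + (4p^2 - 20p + 24)
  -4p^3 + 12p^2 + 16p - 48 = (-p - 2)(4p^2 - 20p + 24) + (0)
Last nonzero remainder: 4p^2 - 20p + 24. Dividing through by 4 gives the monic gcd p^2 - 5p + 6.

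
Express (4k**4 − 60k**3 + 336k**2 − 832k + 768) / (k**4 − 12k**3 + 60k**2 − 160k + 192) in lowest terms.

(4k**2 − 28k + 48)/(k**2 − 4k + 12)

By polynomial division,
  4k**4 − 60k**3 + 336k**2 − 832k + 768 = (4)(k**4 − 12k**3 + 60k**2 − 160k + 192) + (−12k**3 + 96k**2 − 192k)
  k**4 − 12k**3 + 60k**2 − 160k + 192 = (−(1/12)k + 1/3)(−12k**3 + 96k**2 − 192k) + (12k**2 − 96k + 192)
  −12k**3 + 96k**2 − 192k = (−k)(12k**2 − 96k + 192) + (0)
Last nonzero remainder: 12k**2 − 96k + 192. Dividing through by 12 gives the monic gcd k**2 − 8k + 16.
Cancel k**2 − 8k + 16 from numerator and denominator to get the reduced form.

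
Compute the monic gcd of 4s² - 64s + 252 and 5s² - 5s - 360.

By polynomial division,
  4s² - 64s + 252 = (4/5)(5s² - 5s - 360) + (-60s + 540)
  5s² - 5s - 360 = (-(1/12)s - 2/3)(-60s + 540) + (0)
Last nonzero remainder: -60s + 540. Dividing through by -60 gives the monic gcd s - 9.

s - 9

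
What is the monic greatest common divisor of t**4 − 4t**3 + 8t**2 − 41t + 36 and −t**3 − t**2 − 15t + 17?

t − 1

Euclidean algorithm in ℚ[t]:
  t**4 − 4t**3 + 8t**2 − 41t + 36 = (−t + 5)(−t**3 − t**2 − 15t + 17) + (−2t**2 + 51t − 49)
  −t**3 − t**2 − 15t + 17 = ((1/2)t + 53/4)(−2t**2 + 51t − 49) + (−(2665/4)t + 2665/4)
  −2t**2 + 51t − 49 = ((8/2665)t − 196/2665)(−(2665/4)t + 2665/4) + (0)
Last nonzero remainder: −(2665/4)t + 2665/4. Dividing through by −2665/4 gives the monic gcd t − 1.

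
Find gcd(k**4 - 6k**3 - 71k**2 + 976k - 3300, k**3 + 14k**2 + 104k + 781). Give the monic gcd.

k + 11

Repeated division with remainder:
  k**4 - 6k**3 - 71k**2 + 976k - 3300 = (k - 20)(k**3 + 14k**2 + 104k + 781) + (105k**2 + 2275k + 12320)
  k**3 + 14k**2 + 104k + 781 = ((1/105)k - 23/315)(105k**2 + 2275k + 12320) + ((1375/9)k + 15125/9)
  105k**2 + 2275k + 12320 = ((189/275)k + 2016/275)((1375/9)k + 15125/9) + (0)
Last nonzero remainder: (1375/9)k + 15125/9. Dividing through by 1375/9 gives the monic gcd k + 11.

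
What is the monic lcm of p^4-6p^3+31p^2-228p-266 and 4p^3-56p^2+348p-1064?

p^6-13p^5+111p^4-673p^3+2508p^2-6802p-10108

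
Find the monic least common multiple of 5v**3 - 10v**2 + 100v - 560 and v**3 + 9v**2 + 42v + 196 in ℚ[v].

v**4 + 5v**3 + 6v**2 + 28v - 784

By polynomial division,
  5v**3 - 10v**2 + 100v - 560 = (5)(v**3 + 9v**2 + 42v + 196) + (-55v**2 - 110v - 1540)
  v**3 + 9v**2 + 42v + 196 = (-(1/55)v - 7/55)(-55v**2 - 110v - 1540) + (0)
Last nonzero remainder: -55v**2 - 110v - 1540. Dividing through by -55 gives the monic gcd v**2 + 2v + 28.
Then lcm(f, g) = f·g / gcd(f, g); expanding and making the result monic gives the answer.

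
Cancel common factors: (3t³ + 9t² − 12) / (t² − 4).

Euclidean algorithm in ℚ[t]:
  3t³ + 9t² − 12 = (3t + 9)(t² − 4) + (12t + 24)
  t² − 4 = ((1/12)t − 1/6)(12t + 24) + (0)
Last nonzero remainder: 12t + 24. Dividing through by 12 gives the monic gcd t + 2.
Cancel t + 2 from numerator and denominator to get the reduced form.

(3t² + 3t − 6)/(t − 2)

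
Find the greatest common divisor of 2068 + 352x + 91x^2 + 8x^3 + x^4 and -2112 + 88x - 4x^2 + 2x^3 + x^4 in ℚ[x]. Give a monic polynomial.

Repeated division with remainder:
  x^4 + 8x^3 + 91x^2 + 352x + 2068 = (x^4 + 2x^3 - 4x^2 + 88x - 2112) + (6x^3 + 95x^2 + 264x + 4180)
  x^4 + 2x^3 - 4x^2 + 88x - 2112 = ((1/6)x - 83/36)(6x^3 + 95x^2 + 264x + 4180) + ((6157/36)x^2 + 67727/9)
  6x^3 + 95x^2 + 264x + 4180 = ((216/6157)x + 3420/6157)((6157/36)x^2 + 67727/9) + (0)
Last nonzero remainder: (6157/36)x^2 + 67727/9. Dividing through by 6157/36 gives the monic gcd x^2 + 44.

44 + x^2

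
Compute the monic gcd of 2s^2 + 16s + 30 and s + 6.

1

By polynomial division,
  2s^2 + 16s + 30 = (2s + 4)(s + 6) + (6)
  s + 6 = ((1/6)s + 1)(6) + (0)
The last nonzero remainder is the constant 6, so the polynomials are coprime and gcd = 1.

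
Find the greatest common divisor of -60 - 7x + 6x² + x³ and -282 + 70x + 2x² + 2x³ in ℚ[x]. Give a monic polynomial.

-3 + x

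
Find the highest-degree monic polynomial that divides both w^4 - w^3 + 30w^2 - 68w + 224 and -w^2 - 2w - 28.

w^2 + 2w + 28

By polynomial division,
  w^4 - w^3 + 30w^2 - 68w + 224 = (-w^2 + 3w - 8)(-w^2 - 2w - 28) + (0)
Last nonzero remainder: -w^2 - 2w - 28. Dividing through by -1 gives the monic gcd w^2 + 2w + 28.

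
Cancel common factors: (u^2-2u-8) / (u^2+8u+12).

(u-4)/(u+6)

Euclidean algorithm in ℚ[u]:
  u^2-2u-8 = (u^2+8u+12) + (-10u-20)
  u^2+8u+12 = (-(1/10)u-3/5)(-10u-20) + (0)
Last nonzero remainder: -10u-20. Dividing through by -10 gives the monic gcd u+2.
Cancel u+2 from numerator and denominator to get the reduced form.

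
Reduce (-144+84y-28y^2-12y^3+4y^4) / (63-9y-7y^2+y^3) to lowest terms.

(-48+44y-24y^2+4y^3)/(21-10y+y^2)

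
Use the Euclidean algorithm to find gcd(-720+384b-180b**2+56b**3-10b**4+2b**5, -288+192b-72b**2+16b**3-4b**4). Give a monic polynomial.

Euclidean algorithm in ℚ[b]:
  2b**5-10b**4+56b**3-180b**2+384b-720 = (-(1/2)b+1/2)(-4b**4+16b**3-72b**2+192b-288) + (12b**3-48b**2+144b-576)
  -4b**4+16b**3-72b**2+192b-288 = (-(1/3)b)(12b**3-48b**2+144b-576) + (-24b**2-288)
  12b**3-48b**2+144b-576 = (-(1/2)b+2)(-24b**2-288) + (0)
Last nonzero remainder: -24b**2-288. Dividing through by -24 gives the monic gcd b**2+12.

12+b**2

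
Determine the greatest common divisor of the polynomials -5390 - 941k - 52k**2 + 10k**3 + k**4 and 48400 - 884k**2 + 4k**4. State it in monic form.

Repeated division with remainder:
  k**4 + 10k**3 - 52k**2 - 941k - 5390 = (1/4)(4k**4 - 884k**2 + 48400) + (10k**3 + 169k**2 - 941k - 17490)
  4k**4 - 884k**2 + 48400 = ((2/5)k - 169/25)(10k**3 + 169k**2 - 941k - 17490) + ((15871/25)k**2 + (15871/25)k - 349162/5)
  10k**3 + 169k**2 - 941k - 17490 = ((250/15871)k + 3975/15871)((15871/25)k**2 + (15871/25)k - 349162/5) + (0)
Last nonzero remainder: (15871/25)k**2 + (15871/25)k - 349162/5. Dividing through by 15871/25 gives the monic gcd k**2 + k - 110.

-110 + k + k**2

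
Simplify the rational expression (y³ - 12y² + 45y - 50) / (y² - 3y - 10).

Apply the Euclidean algorithm:
  y³ - 12y² + 45y - 50 = (y - 9)(y² - 3y - 10) + (28y - 140)
  y² - 3y - 10 = ((1/28)y + 1/14)(28y - 140) + (0)
Last nonzero remainder: 28y - 140. Dividing through by 28 gives the monic gcd y - 5.
Cancel y - 5 from numerator and denominator to get the reduced form.

(y² - 7y + 10)/(y + 2)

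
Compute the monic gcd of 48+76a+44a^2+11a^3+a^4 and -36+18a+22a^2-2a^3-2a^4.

Euclidean algorithm in ℚ[a]:
  a^4+11a^3+44a^2+76a+48 = (-1/2)(-2a^4-2a^3+22a^2+18a-36) + (10a^3+55a^2+85a+30)
  -2a^4-2a^3+22a^2+18a-36 = (-(1/5)a+9/10)(10a^3+55a^2+85a+30) + (-(21/2)a^2-(105/2)a-63)
  10a^3+55a^2+85a+30 = (-(20/21)a-10/21)(-(21/2)a^2-(105/2)a-63) + (0)
Last nonzero remainder: -(21/2)a^2-(105/2)a-63. Dividing through by -21/2 gives the monic gcd a^2+5a+6.

6+5a+a^2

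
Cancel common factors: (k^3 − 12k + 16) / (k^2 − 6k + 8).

Euclidean algorithm in ℚ[k]:
  k^3 − 12k + 16 = (k + 6)(k^2 − 6k + 8) + (16k − 32)
  k^2 − 6k + 8 = ((1/16)k − 1/4)(16k − 32) + (0)
Last nonzero remainder: 16k − 32. Dividing through by 16 gives the monic gcd k − 2.
Cancel k − 2 from numerator and denominator to get the reduced form.

(k^2 + 2k − 8)/(k − 4)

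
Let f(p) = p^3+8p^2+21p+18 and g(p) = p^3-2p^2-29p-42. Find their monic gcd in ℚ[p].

Apply the Euclidean algorithm:
  p^3+8p^2+21p+18 = (p^3-2p^2-29p-42) + (10p^2+50p+60)
  p^3-2p^2-29p-42 = ((1/10)p-7/10)(10p^2+50p+60) + (0)
Last nonzero remainder: 10p^2+50p+60. Dividing through by 10 gives the monic gcd p^2+5p+6.

p^2+5p+6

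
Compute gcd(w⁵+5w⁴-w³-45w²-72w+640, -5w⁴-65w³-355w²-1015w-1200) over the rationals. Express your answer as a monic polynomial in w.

Apply the Euclidean algorithm:
  w⁵+5w⁴-w³-45w²-72w+640 = (-(1/5)w+8/5)(-5w⁴-65w³-355w²-1015w-1200) + (32w³+320w²+1312w+2560)
  -5w⁴-65w³-355w²-1015w-1200 = (-(5/32)w-15/32)(32w³+320w²+1312w+2560) + (0)
Last nonzero remainder: 32w³+320w²+1312w+2560. Dividing through by 32 gives the monic gcd w³+10w²+41w+80.

w³+10w²+41w+80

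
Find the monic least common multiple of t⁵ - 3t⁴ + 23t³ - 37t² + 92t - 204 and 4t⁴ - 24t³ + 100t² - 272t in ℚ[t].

t⁷ - 7t⁶ + 35t⁵ - 129t⁴ + 240t³ - 572t² + 816t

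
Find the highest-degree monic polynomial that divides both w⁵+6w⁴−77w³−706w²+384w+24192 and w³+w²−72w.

w²+w−72

By polynomial division,
  w⁵+6w⁴−77w³−706w²+384w+24192 = (w²+5w−10)(w³+w²−72w) + (−336w²−336w+24192)
  w³+w²−72w = (−(1/336)w)(−336w²−336w+24192) + (0)
Last nonzero remainder: −336w²−336w+24192. Dividing through by −336 gives the monic gcd w²+w−72.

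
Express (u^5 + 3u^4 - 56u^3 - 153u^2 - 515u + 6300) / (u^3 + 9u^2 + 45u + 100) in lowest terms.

(u^3 - 2u^2 - 71u + 252)/(u + 4)

Euclidean algorithm in ℚ[u]:
  u^5 + 3u^4 - 56u^3 - 153u^2 - 515u + 6300 = (u^2 - 6u - 47)(u^3 + 9u^2 + 45u + 100) + (440u^2 + 2200u + 11000)
  u^3 + 9u^2 + 45u + 100 = ((1/440)u + 1/110)(440u^2 + 2200u + 11000) + (0)
Last nonzero remainder: 440u^2 + 2200u + 11000. Dividing through by 440 gives the monic gcd u^2 + 5u + 25.
Cancel u^2 + 5u + 25 from numerator and denominator to get the reduced form.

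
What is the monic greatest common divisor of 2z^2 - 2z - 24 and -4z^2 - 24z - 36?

z + 3

Repeated division with remainder:
  2z^2 - 2z - 24 = (-1/2)(-4z^2 - 24z - 36) + (-14z - 42)
  -4z^2 - 24z - 36 = ((2/7)z + 6/7)(-14z - 42) + (0)
Last nonzero remainder: -14z - 42. Dividing through by -14 gives the monic gcd z + 3.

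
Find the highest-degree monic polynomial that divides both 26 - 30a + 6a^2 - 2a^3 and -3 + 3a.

Euclidean algorithm in ℚ[a]:
  -2a^3 + 6a^2 - 30a + 26 = (-(2/3)a^2 + (4/3)a - 26/3)(3a - 3) + (0)
Last nonzero remainder: 3a - 3. Dividing through by 3 gives the monic gcd a - 1.

-1 + a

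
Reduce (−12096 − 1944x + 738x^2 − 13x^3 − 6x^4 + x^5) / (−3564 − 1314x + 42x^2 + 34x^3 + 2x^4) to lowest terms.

Euclidean algorithm in ℚ[x]:
  x^5 − 6x^4 − 13x^3 + 738x^2 − 1944x − 12096 = ((1/2)x − 23/2)(2x^4 + 34x^3 + 42x^2 − 1314x − 3564) + (357x^3 + 1878x^2 − 15273x − 53082)
  2x^4 + 34x^3 + 42x^2 − 1314x − 3564 = ((2/357)x + 2794/42483)(357x^3 + 1878x^2 − 15273x − 53082) + ((57376/14161)x^2 − (172128/14161)x − 1032768/14161)
  357x^3 + 1878x^2 − 15273x − 53082 = ((5055477/57376)x + 41760789/57376)((57376/14161)x^2 − (172128/14161)x − 1032768/14161) + (0)
Last nonzero remainder: (57376/14161)x^2 − (172128/14161)x − 1032768/14161. Dividing through by 57376/14161 gives the monic gcd x^2 − 3x − 18.
Cancel x^2 − 3x − 18 from numerator and denominator to get the reduced form.

(672 − 4x − 3x^2 + x^3)/(198 + 40x + 2x^2)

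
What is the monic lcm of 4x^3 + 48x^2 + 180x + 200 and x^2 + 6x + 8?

Euclidean algorithm in ℚ[x]:
  4x^3 + 48x^2 + 180x + 200 = (4x + 24)(x^2 + 6x + 8) + (4x + 8)
  x^2 + 6x + 8 = ((1/4)x + 1)(4x + 8) + (0)
Last nonzero remainder: 4x + 8. Dividing through by 4 gives the monic gcd x + 2.
Then lcm(f, g) = f·g / gcd(f, g); expanding and making the result monic gives the answer.

x^4 + 16x^3 + 93x^2 + 230x + 200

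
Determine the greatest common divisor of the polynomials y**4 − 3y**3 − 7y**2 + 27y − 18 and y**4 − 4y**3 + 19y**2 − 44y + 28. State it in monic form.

y**2 − 3y + 2

Apply the Euclidean algorithm:
  y**4 − 3y**3 − 7y**2 + 27y − 18 = (y**4 − 4y**3 + 19y**2 − 44y + 28) + (y**3 − 26y**2 + 71y − 46)
  y**4 − 4y**3 + 19y**2 − 44y + 28 = (y + 22)(y**3 − 26y**2 + 71y − 46) + (520y**2 − 1560y + 1040)
  y**3 − 26y**2 + 71y − 46 = ((1/520)y − 23/520)(520y**2 − 1560y + 1040) + (0)
Last nonzero remainder: 520y**2 − 1560y + 1040. Dividing through by 520 gives the monic gcd y**2 − 3y + 2.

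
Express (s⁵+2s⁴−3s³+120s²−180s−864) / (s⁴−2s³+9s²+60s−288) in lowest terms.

(s²+8s+12)/(s+4)

Euclidean algorithm in ℚ[s]:
  s⁵+2s⁴−3s³+120s²−180s−864 = (s+4)(s⁴−2s³+9s²+60s−288) + (−4s³+24s²−132s+288)
  s⁴−2s³+9s²+60s−288 = (−(1/4)s−1)(−4s³+24s²−132s+288) + (0)
Last nonzero remainder: −4s³+24s²−132s+288. Dividing through by −4 gives the monic gcd s³−6s²+33s−72.
Cancel s³−6s²+33s−72 from numerator and denominator to get the reduced form.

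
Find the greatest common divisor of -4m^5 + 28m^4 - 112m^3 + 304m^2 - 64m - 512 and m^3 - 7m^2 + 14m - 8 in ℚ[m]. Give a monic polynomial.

m^2 - 6m + 8

Repeated division with remainder:
  -4m^5 + 28m^4 - 112m^3 + 304m^2 - 64m - 512 = (-4m^2 - 56)(m^3 - 7m^2 + 14m - 8) + (-120m^2 + 720m - 960)
  m^3 - 7m^2 + 14m - 8 = (-(1/120)m + 1/120)(-120m^2 + 720m - 960) + (0)
Last nonzero remainder: -120m^2 + 720m - 960. Dividing through by -120 gives the monic gcd m^2 - 6m + 8.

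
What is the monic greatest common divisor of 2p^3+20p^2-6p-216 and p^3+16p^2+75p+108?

p^2+13p+36

By polynomial division,
  2p^3+20p^2-6p-216 = (2)(p^3+16p^2+75p+108) + (-12p^2-156p-432)
  p^3+16p^2+75p+108 = (-(1/12)p-1/4)(-12p^2-156p-432) + (0)
Last nonzero remainder: -12p^2-156p-432. Dividing through by -12 gives the monic gcd p^2+13p+36.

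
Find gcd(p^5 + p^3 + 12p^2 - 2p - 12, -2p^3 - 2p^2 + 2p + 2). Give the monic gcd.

p^2 - 1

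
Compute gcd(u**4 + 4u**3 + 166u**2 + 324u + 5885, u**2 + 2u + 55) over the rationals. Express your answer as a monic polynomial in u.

Euclidean algorithm in ℚ[u]:
  u**4 + 4u**3 + 166u**2 + 324u + 5885 = (u**2 + 2u + 107)(u**2 + 2u + 55) + (0)
The last nonzero remainder u**2 + 2u + 55 is already monic.

u**2 + 2u + 55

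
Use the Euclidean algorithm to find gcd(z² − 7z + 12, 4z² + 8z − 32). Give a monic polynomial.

1

Repeated division with remainder:
  z² − 7z + 12 = (1/4)(4z² + 8z − 32) + (−9z + 20)
  4z² + 8z − 32 = (−(4/9)z − 152/81)(−9z + 20) + (448/81)
  −9z + 20 = (−(729/448)z + 405/112)(448/81) + (0)
The last nonzero remainder is the constant 448/81, so the polynomials are coprime and gcd = 1.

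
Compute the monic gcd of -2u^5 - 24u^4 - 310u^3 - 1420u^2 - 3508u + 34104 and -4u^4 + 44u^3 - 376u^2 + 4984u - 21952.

u^2 + 4u + 98

Apply the Euclidean algorithm:
  -2u^5 - 24u^4 - 310u^3 - 1420u^2 - 3508u + 34104 = ((1/2)u + 23/2)(-4u^4 + 44u^3 - 376u^2 + 4984u - 21952) + (-628u^3 + 412u^2 - 49848u + 286552)
  -4u^4 + 44u^3 - 376u^2 + 4984u - 21952 = ((1/157)u - 1624/24649)(-628u^3 + 412u^2 - 49848u + 286552) + (-(772800/24649)u^2 - (3091200/24649)u - 75734400/24649)
  -628u^3 + 412u^2 - 49848u + 286552 = ((3869893/193200)u - 18018419/193200)(-(772800/24649)u^2 - (3091200/24649)u - 75734400/24649) + (0)
Last nonzero remainder: -(772800/24649)u^2 - (3091200/24649)u - 75734400/24649. Dividing through by -772800/24649 gives the monic gcd u^2 + 4u + 98.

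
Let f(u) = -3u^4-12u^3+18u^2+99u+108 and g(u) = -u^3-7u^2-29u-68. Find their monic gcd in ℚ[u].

u+4

By polynomial division,
  -3u^4-12u^3+18u^2+99u+108 = (3u-9)(-u^3-7u^2-29u-68) + (42u^2+42u-504)
  -u^3-7u^2-29u-68 = (-(1/42)u-1/7)(42u^2+42u-504) + (-35u-140)
  42u^2+42u-504 = (-(6/5)u+18/5)(-35u-140) + (0)
Last nonzero remainder: -35u-140. Dividing through by -35 gives the monic gcd u+4.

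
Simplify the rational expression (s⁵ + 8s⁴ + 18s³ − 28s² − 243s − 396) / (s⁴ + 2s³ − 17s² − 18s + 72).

(s² + 4s + 11)/(s − 2)

Repeated division with remainder:
  s⁵ + 8s⁴ + 18s³ − 28s² − 243s − 396 = (s + 6)(s⁴ + 2s³ − 17s² − 18s + 72) + (23s³ + 92s² − 207s − 828)
  s⁴ + 2s³ − 17s² − 18s + 72 = ((1/23)s − 2/23)(23s³ + 92s² − 207s − 828) + (0)
Last nonzero remainder: 23s³ + 92s² − 207s − 828. Dividing through by 23 gives the monic gcd s³ + 4s² − 9s − 36.
Cancel s³ + 4s² − 9s − 36 from numerator and denominator to get the reduced form.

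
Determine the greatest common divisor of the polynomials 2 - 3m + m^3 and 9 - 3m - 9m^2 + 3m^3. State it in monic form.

Euclidean algorithm in ℚ[m]:
  m^3 - 3m + 2 = (1/3)(3m^3 - 9m^2 - 3m + 9) + (3m^2 - 2m - 1)
  3m^3 - 9m^2 - 3m + 9 = (m - 7/3)(3m^2 - 2m - 1) + (-(20/3)m + 20/3)
  3m^2 - 2m - 1 = (-(9/20)m - 3/20)(-(20/3)m + 20/3) + (0)
Last nonzero remainder: -(20/3)m + 20/3. Dividing through by -20/3 gives the monic gcd m - 1.

-1 + m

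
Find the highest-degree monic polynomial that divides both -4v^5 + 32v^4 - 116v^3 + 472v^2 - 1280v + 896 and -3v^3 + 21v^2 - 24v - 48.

v^2 - 8v + 16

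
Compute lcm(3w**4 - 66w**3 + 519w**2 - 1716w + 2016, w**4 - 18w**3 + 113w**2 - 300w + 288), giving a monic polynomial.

w**5 - 25w**4 + 239w**3 - 1091w**2 + 2388w - 2016

By polynomial division,
  3w**4 - 66w**3 + 519w**2 - 1716w + 2016 = (3)(w**4 - 18w**3 + 113w**2 - 300w + 288) + (-12w**3 + 180w**2 - 816w + 1152)
  w**4 - 18w**3 + 113w**2 - 300w + 288 = (-(1/12)w + 1/4)(-12w**3 + 180w**2 - 816w + 1152) + (0)
Last nonzero remainder: -12w**3 + 180w**2 - 816w + 1152. Dividing through by -12 gives the monic gcd w**3 - 15w**2 + 68w - 96.
Then lcm(f, g) = f·g / gcd(f, g); expanding and making the result monic gives the answer.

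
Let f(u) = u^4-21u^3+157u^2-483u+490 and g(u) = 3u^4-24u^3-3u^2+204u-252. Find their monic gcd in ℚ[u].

Repeated division with remainder:
  u^4-21u^3+157u^2-483u+490 = (1/3)(3u^4-24u^3-3u^2+204u-252) + (-13u^3+158u^2-551u+574)
  3u^4-24u^3-3u^2+204u-252 = (-(3/13)u-162/169)(-13u^3+158u^2-551u+574) + ((3600/169)u^2-(32400/169)u+50400/169)
  -13u^3+158u^2-551u+574 = (-(2197/3600)u+6929/3600)((3600/169)u^2-(32400/169)u+50400/169) + (0)
Last nonzero remainder: (3600/169)u^2-(32400/169)u+50400/169. Dividing through by 3600/169 gives the monic gcd u^2-9u+14.

u^2-9u+14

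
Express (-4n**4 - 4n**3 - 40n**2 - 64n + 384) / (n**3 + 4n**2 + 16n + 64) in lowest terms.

Apply the Euclidean algorithm:
  -4n**4 - 4n**3 - 40n**2 - 64n + 384 = (-4n + 12)(n**3 + 4n**2 + 16n + 64) + (-24n**2 - 384)
  n**3 + 4n**2 + 16n + 64 = (-(1/24)n - 1/6)(-24n**2 - 384) + (0)
Last nonzero remainder: -24n**2 - 384. Dividing through by -24 gives the monic gcd n**2 + 16.
Cancel n**2 + 16 from numerator and denominator to get the reduced form.

(-4n**2 - 4n + 24)/(n + 4)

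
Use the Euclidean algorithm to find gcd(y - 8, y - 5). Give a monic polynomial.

Euclidean algorithm in ℚ[y]:
  y - 8 = (y - 5) + (-3)
  y - 5 = (-(1/3)y + 5/3)(-3) + (0)
The last nonzero remainder is the constant -3, so the polynomials are coprime and gcd = 1.

1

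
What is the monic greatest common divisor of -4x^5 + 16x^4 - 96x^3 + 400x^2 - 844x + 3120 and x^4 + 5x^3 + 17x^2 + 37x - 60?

x^2 + 2x + 15

Apply the Euclidean algorithm:
  -4x^5 + 16x^4 - 96x^3 + 400x^2 - 844x + 3120 = (-4x + 36)(x^4 + 5x^3 + 17x^2 + 37x - 60) + (-208x^3 - 64x^2 - 2416x + 5280)
  x^4 + 5x^3 + 17x^2 + 37x - 60 = (-(1/208)x - 61/2704)(-208x^3 - 64x^2 - 2416x + 5280) + ((666/169)x^2 + (1332/169)x + 9990/169)
  -208x^3 - 64x^2 - 2416x + 5280 = (-(17576/333)x + 29744/333)((666/169)x^2 + (1332/169)x + 9990/169) + (0)
Last nonzero remainder: (666/169)x^2 + (1332/169)x + 9990/169. Dividing through by 666/169 gives the monic gcd x^2 + 2x + 15.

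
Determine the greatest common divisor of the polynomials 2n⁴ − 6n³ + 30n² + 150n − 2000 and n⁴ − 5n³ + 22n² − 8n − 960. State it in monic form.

n² − 3n + 40

Apply the Euclidean algorithm:
  2n⁴ − 6n³ + 30n² + 150n − 2000 = (2)(n⁴ − 5n³ + 22n² − 8n − 960) + (4n³ − 14n² + 166n − 80)
  n⁴ − 5n³ + 22n² − 8n − 960 = ((1/4)n − 3/8)(4n³ − 14n² + 166n − 80) + (−(99/4)n² + (297/4)n − 990)
  4n³ − 14n² + 166n − 80 = (−(16/99)n + 8/99)(−(99/4)n² + (297/4)n − 990) + (0)
Last nonzero remainder: −(99/4)n² + (297/4)n − 990. Dividing through by −99/4 gives the monic gcd n² − 3n + 40.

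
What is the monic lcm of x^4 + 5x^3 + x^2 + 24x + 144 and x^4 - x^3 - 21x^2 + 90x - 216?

Euclidean algorithm in ℚ[x]:
  x^4 + 5x^3 + x^2 + 24x + 144 = (x^4 - x^3 - 21x^2 + 90x - 216) + (6x^3 + 22x^2 - 66x + 360)
  x^4 - x^3 - 21x^2 + 90x - 216 = ((1/6)x - 7/9)(6x^3 + 22x^2 - 66x + 360) + ((64/9)x^2 - (64/3)x + 64)
  6x^3 + 22x^2 - 66x + 360 = ((27/32)x + 45/8)((64/9)x^2 - (64/3)x + 64) + (0)
Last nonzero remainder: (64/9)x^2 - (64/3)x + 64. Dividing through by 64/9 gives the monic gcd x^2 - 3x + 9.
Then lcm(f, g) = f·g / gcd(f, g); expanding and making the result monic gives the answer.

x^6 + 7x^5 - 13x^4 - 94x^3 + 168x^2 - 288x - 3456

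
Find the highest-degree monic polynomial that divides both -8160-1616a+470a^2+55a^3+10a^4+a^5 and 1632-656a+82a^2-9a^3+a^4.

Apply the Euclidean algorithm:
  a^5+10a^4+55a^3+470a^2-1616a-8160 = (a+19)(a^4-9a^3+82a^2-656a+1632) + (144a^3-432a^2+9216a-39168)
  a^4-9a^3+82a^2-656a+1632 = ((1/144)a-1/24)(144a^3-432a^2+9216a-39168) + (0)
Last nonzero remainder: 144a^3-432a^2+9216a-39168. Dividing through by 144 gives the monic gcd a^3-3a^2+64a-272.

-272+64a-3a^2+a^3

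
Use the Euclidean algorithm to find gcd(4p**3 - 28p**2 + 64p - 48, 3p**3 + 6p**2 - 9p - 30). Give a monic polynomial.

p - 2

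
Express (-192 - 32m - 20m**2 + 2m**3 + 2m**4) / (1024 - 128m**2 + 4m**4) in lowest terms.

Euclidean algorithm in ℚ[m]:
  2m**4 + 2m**3 - 20m**2 - 32m - 192 = (1/2)(4m**4 - 128m**2 + 1024) + (2m**3 + 44m**2 - 32m - 704)
  4m**4 - 128m**2 + 1024 = (2m - 44)(2m**3 + 44m**2 - 32m - 704) + (1872m**2 - 29952)
  2m**3 + 44m**2 - 32m - 704 = ((1/936)m + 11/468)(1872m**2 - 29952) + (0)
Last nonzero remainder: 1872m**2 - 29952. Dividing through by 1872 gives the monic gcd m**2 - 16.
Cancel m**2 - 16 from numerator and denominator to get the reduced form.

(6 + m + m**2)/(-32 + 2m**2)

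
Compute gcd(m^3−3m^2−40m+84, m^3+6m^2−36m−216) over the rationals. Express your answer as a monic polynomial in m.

m+6

Apply the Euclidean algorithm:
  m^3−3m^2−40m+84 = (m^3+6m^2−36m−216) + (−9m^2−4m+300)
  m^3+6m^2−36m−216 = (−(1/9)m−50/81)(−9m^2−4m+300) + (−(416/81)m−832/27)
  −9m^2−4m+300 = ((729/416)m−2025/208)(−(416/81)m−832/27) + (0)
Last nonzero remainder: −(416/81)m−832/27. Dividing through by −416/81 gives the monic gcd m+6.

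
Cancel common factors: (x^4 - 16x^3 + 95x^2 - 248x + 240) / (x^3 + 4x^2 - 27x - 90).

Repeated division with remainder:
  x^4 - 16x^3 + 95x^2 - 248x + 240 = (x - 20)(x^3 + 4x^2 - 27x - 90) + (202x^2 - 698x - 1560)
  x^3 + 4x^2 - 27x - 90 = ((1/202)x + 753/20402)(202x^2 - 698x - 1560) + ((66150/10201)x - 330750/10201)
  202x^2 - 698x - 1560 = ((1030301/33075)x + 530452/11025)((66150/10201)x - 330750/10201) + (0)
Last nonzero remainder: (66150/10201)x - 330750/10201. Dividing through by 66150/10201 gives the monic gcd x - 5.
Cancel x - 5 from numerator and denominator to get the reduced form.

(x^3 - 11x^2 + 40x - 48)/(x^2 + 9x + 18)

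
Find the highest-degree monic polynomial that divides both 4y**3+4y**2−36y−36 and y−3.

y−3

Euclidean algorithm in ℚ[y]:
  4y**3+4y**2−36y−36 = (4y**2+16y+12)(y−3) + (0)
The last nonzero remainder y−3 is already monic.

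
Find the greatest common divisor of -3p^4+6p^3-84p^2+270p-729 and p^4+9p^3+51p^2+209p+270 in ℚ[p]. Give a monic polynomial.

p^2+2p+27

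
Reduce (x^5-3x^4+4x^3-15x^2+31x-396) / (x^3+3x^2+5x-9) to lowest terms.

Apply the Euclidean algorithm:
  x^5-3x^4+4x^3-15x^2+31x-396 = (x^2-6x+17)(x^3+3x^2+5x-9) + (-27x^2-108x-243)
  x^3+3x^2+5x-9 = (-(1/27)x+1/27)(-27x^2-108x-243) + (0)
Last nonzero remainder: -27x^2-108x-243. Dividing through by -27 gives the monic gcd x^2+4x+9.
Cancel x^2+4x+9 from numerator and denominator to get the reduced form.

(x^3-7x^2+23x-44)/(x-1)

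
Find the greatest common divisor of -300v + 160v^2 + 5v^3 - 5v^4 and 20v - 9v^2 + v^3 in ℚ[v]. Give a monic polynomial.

Euclidean algorithm in ℚ[v]:
  -5v^4 + 5v^3 + 160v^2 - 300v = (-5v - 40)(v^3 - 9v^2 + 20v) + (-100v^2 + 500v)
  v^3 - 9v^2 + 20v = (-(1/100)v + 1/25)(-100v^2 + 500v) + (0)
Last nonzero remainder: -100v^2 + 500v. Dividing through by -100 gives the monic gcd v^2 - 5v.

-5v + v^2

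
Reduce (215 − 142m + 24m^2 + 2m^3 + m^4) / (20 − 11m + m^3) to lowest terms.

(43 + 6m + m^2)/(4 + m)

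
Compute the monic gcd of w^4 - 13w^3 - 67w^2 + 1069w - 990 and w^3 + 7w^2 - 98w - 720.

w^2 - w - 90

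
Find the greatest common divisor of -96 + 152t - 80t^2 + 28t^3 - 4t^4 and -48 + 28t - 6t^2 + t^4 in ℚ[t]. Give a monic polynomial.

6 - 2t + t^2

Apply the Euclidean algorithm:
  -4t^4 + 28t^3 - 80t^2 + 152t - 96 = (-4)(t^4 - 6t^2 + 28t - 48) + (28t^3 - 104t^2 + 264t - 288)
  t^4 - 6t^2 + 28t - 48 = ((1/28)t + 13/98)(28t^3 - 104t^2 + 264t - 288) + (-(80/49)t^2 + (160/49)t - 480/49)
  28t^3 - 104t^2 + 264t - 288 = (-(343/20)t + 147/5)(-(80/49)t^2 + (160/49)t - 480/49) + (0)
Last nonzero remainder: -(80/49)t^2 + (160/49)t - 480/49. Dividing through by -80/49 gives the monic gcd t^2 - 2t + 6.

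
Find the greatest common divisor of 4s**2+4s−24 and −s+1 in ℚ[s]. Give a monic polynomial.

1

Euclidean algorithm in ℚ[s]:
  4s**2+4s−24 = (−4s−8)(−s+1) + (−16)
  −s+1 = ((1/16)s−1/16)(−16) + (0)
The last nonzero remainder is the constant −16, so the polynomials are coprime and gcd = 1.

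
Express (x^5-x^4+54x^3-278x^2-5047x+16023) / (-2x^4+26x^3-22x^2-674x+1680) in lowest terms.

(-x^3-9x^2-123x-763)/(2x^2-6x-80)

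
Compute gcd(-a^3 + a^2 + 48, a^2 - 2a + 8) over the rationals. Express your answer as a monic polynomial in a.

1

By polynomial division,
  -a^3 + a^2 + 48 = (-a - 1)(a^2 - 2a + 8) + (6a + 56)
  a^2 - 2a + 8 = ((1/6)a - 17/9)(6a + 56) + (1024/9)
  6a + 56 = ((27/512)a + 63/128)(1024/9) + (0)
The last nonzero remainder is the constant 1024/9, so the polynomials are coprime and gcd = 1.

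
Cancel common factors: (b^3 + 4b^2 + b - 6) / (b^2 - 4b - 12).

(b^2 + 2b - 3)/(b - 6)

Apply the Euclidean algorithm:
  b^3 + 4b^2 + b - 6 = (b + 8)(b^2 - 4b - 12) + (45b + 90)
  b^2 - 4b - 12 = ((1/45)b - 2/15)(45b + 90) + (0)
Last nonzero remainder: 45b + 90. Dividing through by 45 gives the monic gcd b + 2.
Cancel b + 2 from numerator and denominator to get the reduced form.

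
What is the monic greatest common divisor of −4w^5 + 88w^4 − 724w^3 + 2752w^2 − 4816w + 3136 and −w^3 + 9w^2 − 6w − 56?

Apply the Euclidean algorithm:
  −4w^5 + 88w^4 − 724w^3 + 2752w^2 − 4816w + 3136 = (4w^2 − 52w + 232)(−w^3 + 9w^2 − 6w − 56) + (576w^2 − 6336w + 16128)
  −w^3 + 9w^2 − 6w − 56 = (−(1/576)w − 1/288)(576w^2 − 6336w + 16128) + (0)
Last nonzero remainder: 576w^2 − 6336w + 16128. Dividing through by 576 gives the monic gcd w^2 − 11w + 28.

w^2 − 11w + 28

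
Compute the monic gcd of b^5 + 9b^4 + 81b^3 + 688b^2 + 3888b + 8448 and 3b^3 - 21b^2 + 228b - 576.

Euclidean algorithm in ℚ[b]:
  b^5 + 9b^4 + 81b^3 + 688b^2 + 3888b + 8448 = ((1/3)b^2 + (16/3)b + 39)(3b^3 - 21b^2 + 228b - 576) + (483b^2 - 1932b + 30912)
  3b^3 - 21b^2 + 228b - 576 = ((1/161)b - 3/161)(483b^2 - 1932b + 30912) + (0)
Last nonzero remainder: 483b^2 - 1932b + 30912. Dividing through by 483 gives the monic gcd b^2 - 4b + 64.

b^2 - 4b + 64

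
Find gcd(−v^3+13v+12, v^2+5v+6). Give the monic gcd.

v+3

By polynomial division,
  −v^3+13v+12 = (−v+5)(v^2+5v+6) + (−6v−18)
  v^2+5v+6 = (−(1/6)v−1/3)(−6v−18) + (0)
Last nonzero remainder: −6v−18. Dividing through by −6 gives the monic gcd v+3.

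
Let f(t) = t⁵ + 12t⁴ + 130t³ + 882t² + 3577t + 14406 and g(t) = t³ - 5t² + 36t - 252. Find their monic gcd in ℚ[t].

t² + t + 42

Repeated division with remainder:
  t⁵ + 12t⁴ + 130t³ + 882t² + 3577t + 14406 = (t² + 17t + 179)(t³ - 5t² + 36t - 252) + (1417t² + 1417t + 59514)
  t³ - 5t² + 36t - 252 = ((1/1417)t - 6/1417)(1417t² + 1417t + 59514) + (0)
Last nonzero remainder: 1417t² + 1417t + 59514. Dividing through by 1417 gives the monic gcd t² + t + 42.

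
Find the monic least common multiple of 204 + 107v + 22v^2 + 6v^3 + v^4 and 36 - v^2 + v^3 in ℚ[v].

Euclidean algorithm in ℚ[v]:
  v^4 + 6v^3 + 22v^2 + 107v + 204 = (v + 7)(v^3 - v^2 + 36) + (29v^2 + 71v - 48)
  v^3 - v^2 + 36 = ((1/29)v - 100/841)(29v^2 + 71v - 48) + ((8492/841)v + 25476/841)
  29v^2 + 71v - 48 = ((24389/8492)v - 3364/2123)((8492/841)v + 25476/841) + (0)
Last nonzero remainder: (8492/841)v + 25476/841. Dividing through by 8492/841 gives the monic gcd v + 3.
Then lcm(f, g) = f·g / gcd(f, g); expanding and making the result monic gives the answer.

2448 + 468v + 40v^2 + 91v^3 + 10v^4 + 2v^5 + v^6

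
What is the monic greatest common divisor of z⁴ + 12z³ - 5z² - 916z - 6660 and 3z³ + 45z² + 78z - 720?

z + 10

By polynomial division,
  z⁴ + 12z³ - 5z² - 916z - 6660 = ((1/3)z - 1)(3z³ + 45z² + 78z - 720) + (14z² - 598z - 7380)
  3z³ + 45z² + 78z - 720 = ((3/14)z + 606/49)(14z² - 598z - 7380) + ((443700/49)z + 4437000/49)
  14z² - 598z - 7380 = ((343/221850)z - 2009/24650)((443700/49)z + 4437000/49) + (0)
Last nonzero remainder: (443700/49)z + 4437000/49. Dividing through by 443700/49 gives the monic gcd z + 10.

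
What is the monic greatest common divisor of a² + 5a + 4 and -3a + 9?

1

Repeated division with remainder:
  a² + 5a + 4 = (-(1/3)a - 8/3)(-3a + 9) + (28)
  -3a + 9 = (-(3/28)a + 9/28)(28) + (0)
The last nonzero remainder is the constant 28, so the polynomials are coprime and gcd = 1.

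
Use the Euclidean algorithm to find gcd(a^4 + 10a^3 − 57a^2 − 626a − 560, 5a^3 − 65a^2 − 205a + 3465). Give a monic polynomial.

Apply the Euclidean algorithm:
  a^4 + 10a^3 − 57a^2 − 626a − 560 = ((1/5)a + 23/5)(5a^3 − 65a^2 − 205a + 3465) + (283a^2 − 376a − 16499)
  5a^3 − 65a^2 − 205a + 3465 = ((5/283)a − 16515/80089)(283a^2 − 376a − 16499) + ((718200/80089)a + 5027400/80089)
  283a^2 − 376a − 16499 = ((22665187/718200)a − 188769773/718200)((718200/80089)a + 5027400/80089) + (0)
Last nonzero remainder: (718200/80089)a + 5027400/80089. Dividing through by 718200/80089 gives the monic gcd a + 7.

a + 7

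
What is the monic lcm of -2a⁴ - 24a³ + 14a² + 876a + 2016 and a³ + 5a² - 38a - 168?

a⁵ + 16a⁴ + 41a³ - 466a² - 2760a - 4032

By polynomial division,
  -2a⁴ - 24a³ + 14a² + 876a + 2016 = (-2a - 14)(a³ + 5a² - 38a - 168) + (8a² + 8a - 336)
  a³ + 5a² - 38a - 168 = ((1/8)a + 1/2)(8a² + 8a - 336) + (0)
Last nonzero remainder: 8a² + 8a - 336. Dividing through by 8 gives the monic gcd a² + a - 42.
Then lcm(f, g) = f·g / gcd(f, g); expanding and making the result monic gives the answer.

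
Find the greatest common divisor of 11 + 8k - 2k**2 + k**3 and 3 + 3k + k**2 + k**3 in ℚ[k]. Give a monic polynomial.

1 + k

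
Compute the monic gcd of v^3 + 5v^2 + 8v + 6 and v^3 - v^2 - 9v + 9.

v + 3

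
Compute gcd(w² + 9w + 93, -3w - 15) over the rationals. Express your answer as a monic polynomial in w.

Euclidean algorithm in ℚ[w]:
  w² + 9w + 93 = (-(1/3)w - 4/3)(-3w - 15) + (73)
  -3w - 15 = (-(3/73)w - 15/73)(73) + (0)
The last nonzero remainder is the constant 73, so the polynomials are coprime and gcd = 1.

1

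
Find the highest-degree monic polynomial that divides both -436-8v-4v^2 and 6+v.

1

Apply the Euclidean algorithm:
  -4v^2-8v-436 = (-4v+16)(v+6) + (-532)
  v+6 = (-(1/532)v-3/266)(-532) + (0)
The last nonzero remainder is the constant -532, so the polynomials are coprime and gcd = 1.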